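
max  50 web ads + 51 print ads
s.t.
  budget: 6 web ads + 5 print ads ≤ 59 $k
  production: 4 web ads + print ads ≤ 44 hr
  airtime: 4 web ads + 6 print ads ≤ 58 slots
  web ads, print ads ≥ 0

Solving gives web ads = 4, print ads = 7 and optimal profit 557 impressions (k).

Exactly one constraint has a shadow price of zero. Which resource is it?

production

budget: 59/59 (binding)
production: 23/44 (slack 21)
airtime: 58/58 (binding)
By complementary slackness, a constraint with positive slack has shadow price 0 → production.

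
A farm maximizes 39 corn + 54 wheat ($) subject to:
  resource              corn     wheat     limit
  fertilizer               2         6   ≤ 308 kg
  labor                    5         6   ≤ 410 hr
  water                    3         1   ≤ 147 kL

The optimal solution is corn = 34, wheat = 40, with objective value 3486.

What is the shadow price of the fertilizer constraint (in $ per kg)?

2

Check each constraint at x*: fertilizer 308/308 (tight); labor 410/410 (tight); water 142/147 (slack 5).
Slack constraints have shadow price 0 (complementary slackness).
From A_Bᵀ y = c: 2·y_fertilizer + 5·y_labor = 39; 6·y_fertilizer + 6·y_labor = 54.
→ y_fertilizer = 2 and y_labor = 7.
Shadow price of fertilizer = 2.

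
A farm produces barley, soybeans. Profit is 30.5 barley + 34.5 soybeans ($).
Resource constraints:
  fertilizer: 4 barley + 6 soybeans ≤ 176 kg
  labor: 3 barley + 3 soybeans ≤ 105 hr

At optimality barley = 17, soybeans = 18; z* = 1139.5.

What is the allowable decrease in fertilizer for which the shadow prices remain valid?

36

Binding constraints: fertilizer, labor. The basis is B = [[4,6],[3,3]] with det -6.
Per unit decrease in fertilizer, x* moves by d = (0.5, -0.5).
The basis stays optimal until soybeans reaches 0; allowable decrease = 36 kg.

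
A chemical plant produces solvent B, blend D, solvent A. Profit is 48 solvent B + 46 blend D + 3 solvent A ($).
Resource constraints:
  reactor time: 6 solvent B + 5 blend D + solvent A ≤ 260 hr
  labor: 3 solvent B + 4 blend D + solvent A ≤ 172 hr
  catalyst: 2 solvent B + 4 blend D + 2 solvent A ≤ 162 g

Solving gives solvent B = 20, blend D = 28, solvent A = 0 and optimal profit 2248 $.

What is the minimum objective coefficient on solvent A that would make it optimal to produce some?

10

At the optimum: reactor time uses 260 of 260 (binding); labor uses 172 of 172 (binding); catalyst uses 152 of 162 (slack = 10).
By complementary slackness, y = 0 for the non-binding constraint.
Dual feasibility on the basic columns requires 6·y_reactor time + 3·y_labor = 48, 5·y_reactor time + 4·y_labor = 46.
Solving: y_reactor time = 6, y_labor = 4.
solvent A enters the basis when its profit ≥ yᵀa₃ = 6·1 + 4·1 = 10.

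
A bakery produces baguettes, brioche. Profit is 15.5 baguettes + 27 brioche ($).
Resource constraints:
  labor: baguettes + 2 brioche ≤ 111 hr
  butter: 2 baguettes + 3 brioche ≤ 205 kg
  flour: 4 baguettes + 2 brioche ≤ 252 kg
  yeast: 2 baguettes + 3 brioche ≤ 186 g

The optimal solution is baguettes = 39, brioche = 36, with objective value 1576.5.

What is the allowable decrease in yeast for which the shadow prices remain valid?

19.5

Binding constraints: labor, yeast. The basis is B = [[1,2],[2,3]] with det -1.
Per unit decrease in yeast, x* moves by d = (-2, 1).
The basis stays optimal until baguettes reaches 0; allowable decrease = 19.5 g.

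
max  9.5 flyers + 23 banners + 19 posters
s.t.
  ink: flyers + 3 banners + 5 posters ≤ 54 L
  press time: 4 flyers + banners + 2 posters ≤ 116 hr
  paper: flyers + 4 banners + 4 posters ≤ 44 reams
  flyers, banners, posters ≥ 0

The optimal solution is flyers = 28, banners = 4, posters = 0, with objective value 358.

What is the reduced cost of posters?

At the optimum: ink uses 40 of 54 (slack = 14); press time uses 116 of 116 (binding); paper uses 44 of 44 (binding).
Slack constraints have shadow price 0 (complementary slackness).
The binding rows give the dual system: 4·y_press time + 1·y_paper = 9.5 and 1·y_press time + 4·y_paper = 23.
→ y_press time = 1 and y_paper = 5.5.
Reduced cost of posters: c₃ − yᵀa₃ = 19 − (1·2 + 5.5·4) = 19 − 24 = -5.

-5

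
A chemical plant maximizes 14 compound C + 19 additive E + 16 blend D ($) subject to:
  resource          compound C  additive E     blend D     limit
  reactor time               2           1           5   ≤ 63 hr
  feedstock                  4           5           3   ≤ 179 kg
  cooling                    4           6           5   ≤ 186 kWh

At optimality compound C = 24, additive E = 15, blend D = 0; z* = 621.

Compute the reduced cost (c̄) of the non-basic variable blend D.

-4

Binding: reactor time and cooling. Non-binding: feedstock (8 unused).
By complementary slackness, y = 0 for the non-binding constraint.
The binding rows give the dual system: 2·y_reactor time + 4·y_cooling = 14 and 1·y_reactor time + 6·y_cooling = 19.
This yields shadow prices y_reactor time = 1, y_cooling = 3.
Reduced cost of blend D: c₃ − yᵀa₃ = 16 − (1·5 + 3·5) = 16 − 20 = -4.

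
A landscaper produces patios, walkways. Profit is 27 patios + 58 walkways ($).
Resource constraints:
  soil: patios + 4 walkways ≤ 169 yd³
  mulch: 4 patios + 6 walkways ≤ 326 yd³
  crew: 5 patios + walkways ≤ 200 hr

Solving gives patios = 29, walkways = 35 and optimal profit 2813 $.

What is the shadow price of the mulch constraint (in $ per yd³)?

At the optimum: soil uses 169 of 169 (binding); mulch uses 326 of 326 (binding); crew uses 180 of 200 (slack = 20).
Slack constraints have shadow price 0 (complementary slackness).
Dual feasibility on the basic columns requires 1·y_soil + 4·y_mulch = 27, 4·y_soil + 6·y_mulch = 58.
This yields shadow prices y_soil = 7, y_mulch = 5.
Shadow price of mulch = 5.

5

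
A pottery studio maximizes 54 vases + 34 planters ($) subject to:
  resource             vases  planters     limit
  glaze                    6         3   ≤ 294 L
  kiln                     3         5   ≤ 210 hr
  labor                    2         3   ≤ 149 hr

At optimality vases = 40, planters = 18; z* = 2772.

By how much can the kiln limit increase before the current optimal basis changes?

26.25

Binding constraints: glaze, kiln. The basis is B = [[6,3],[3,5]] with det 21.
Per unit increase in kiln, x* moves by d = (-0.1429, 0.2857).
The basis stays optimal until labor becomes binding; allowable increase = 26.25 hr.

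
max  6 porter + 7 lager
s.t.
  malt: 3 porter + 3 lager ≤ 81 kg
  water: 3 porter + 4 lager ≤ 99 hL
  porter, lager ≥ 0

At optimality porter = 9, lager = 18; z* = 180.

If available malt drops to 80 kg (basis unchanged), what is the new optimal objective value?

179

Both malt and water are binding at x*.
Dual feasibility on the basic columns requires 3·y_malt + 3·y_water = 6, 3·y_malt + 4·y_water = 7.
→ y_malt = 1 and y_water = 1.
Δz = y_malt·Δb = 1 × (-1) = -1, so new z* = 180 − 1 = 179.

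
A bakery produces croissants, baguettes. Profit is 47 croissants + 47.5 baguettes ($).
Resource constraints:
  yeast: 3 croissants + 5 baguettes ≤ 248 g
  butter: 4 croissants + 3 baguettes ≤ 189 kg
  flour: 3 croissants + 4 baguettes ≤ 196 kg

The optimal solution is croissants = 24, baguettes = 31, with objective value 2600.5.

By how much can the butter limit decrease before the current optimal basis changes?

Binding constraints: butter, flour. The basis is B = [[4,3],[3,4]] with det 7.
Per unit decrease in butter, x* moves by d = (-0.5714, 0.4286).
The basis stays optimal until croissants reaches 0; allowable decrease = 42 kg.

42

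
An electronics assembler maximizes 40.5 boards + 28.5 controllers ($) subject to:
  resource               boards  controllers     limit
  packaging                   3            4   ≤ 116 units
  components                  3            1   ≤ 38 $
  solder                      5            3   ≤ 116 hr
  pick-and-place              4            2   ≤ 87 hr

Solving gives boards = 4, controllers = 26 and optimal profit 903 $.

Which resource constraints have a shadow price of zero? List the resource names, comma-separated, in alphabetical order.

pick-and-place, solder

packaging: 116/116 (binding)
components: 38/38 (binding)
solder: 98/116 (slack 18)
pick-and-place: 68/87 (slack 19)
By complementary slackness, a constraint with positive slack has shadow price 0 → pick-and-place, solder.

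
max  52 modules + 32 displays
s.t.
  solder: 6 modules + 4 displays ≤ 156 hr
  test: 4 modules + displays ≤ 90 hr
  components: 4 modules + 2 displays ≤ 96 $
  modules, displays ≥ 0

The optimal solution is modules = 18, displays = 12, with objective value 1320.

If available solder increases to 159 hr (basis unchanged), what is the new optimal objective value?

Binding: solder and components. Non-binding: test (6 unused).
Since test is not tight, its dual is 0.
Dual feasibility on the basic columns requires 6·y_solder + 4·y_components = 52, 4·y_solder + 2·y_components = 32.
→ y_solder = 6 and y_components = 4.
Δz = y_solder·Δb = 6 × (3) = 18, so new z* = 1320 + 18 = 1338.

1338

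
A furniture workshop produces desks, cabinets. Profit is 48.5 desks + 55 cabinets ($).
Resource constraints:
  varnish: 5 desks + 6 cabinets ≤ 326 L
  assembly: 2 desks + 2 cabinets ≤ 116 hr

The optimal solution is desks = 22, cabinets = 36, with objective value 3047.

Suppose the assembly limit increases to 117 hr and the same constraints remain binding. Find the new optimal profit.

Check each constraint at x*: varnish 326/326 (tight); assembly 116/116 (tight).
Dual feasibility on the basic columns requires 5·y_varnish + 2·y_assembly = 48.5, 6·y_varnish + 2·y_assembly = 55.
Solving: y_varnish = 6.5, y_assembly = 8.
Δz = y_assembly·Δb = 8 × (1) = 8, so new z* = 3047 + 8 = 3055.

3055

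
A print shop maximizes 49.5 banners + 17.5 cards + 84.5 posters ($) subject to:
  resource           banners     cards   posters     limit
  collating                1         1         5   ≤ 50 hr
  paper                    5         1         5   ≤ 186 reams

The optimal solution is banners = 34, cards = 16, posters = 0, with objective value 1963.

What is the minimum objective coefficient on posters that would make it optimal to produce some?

At the optimum: collating uses 50 of 50 (binding); paper uses 186 of 186 (binding).
The binding rows give the dual system: 1·y_collating + 5·y_paper = 49.5 and 1·y_collating + 1·y_paper = 17.5.
Solving: y_collating = 9.5, y_paper = 8.
posters enters the basis when its profit ≥ yᵀa₃ = 9.5·5 + 8·5 = 87.5.

87.5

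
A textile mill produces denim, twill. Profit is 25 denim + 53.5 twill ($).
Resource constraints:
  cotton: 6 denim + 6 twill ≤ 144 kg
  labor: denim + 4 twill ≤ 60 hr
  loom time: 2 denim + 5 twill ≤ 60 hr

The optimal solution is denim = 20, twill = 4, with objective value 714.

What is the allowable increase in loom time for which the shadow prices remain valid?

24

Binding constraints: cotton, loom time. The basis is B = [[6,6],[2,5]] with det 18.
Per unit increase in loom time, x* moves by d = (-0.3333, 0.3333).
The basis stays optimal until labor becomes binding; allowable increase = 24 hr.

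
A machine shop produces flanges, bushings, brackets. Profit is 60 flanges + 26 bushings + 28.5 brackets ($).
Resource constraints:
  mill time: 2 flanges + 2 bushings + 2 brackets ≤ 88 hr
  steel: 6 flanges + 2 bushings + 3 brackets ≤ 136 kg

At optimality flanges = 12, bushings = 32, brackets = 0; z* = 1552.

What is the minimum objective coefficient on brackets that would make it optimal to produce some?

At the optimum: mill time uses 88 of 88 (binding); steel uses 136 of 136 (binding).
Dual feasibility on the basic columns requires 2·y_mill time + 6·y_steel = 60, 2·y_mill time + 2·y_steel = 26.
→ y_mill time = 4.5 and y_steel = 8.5.
brackets enters the basis when its profit ≥ yᵀa₃ = 4.5·2 + 8.5·3 = 34.5.

34.5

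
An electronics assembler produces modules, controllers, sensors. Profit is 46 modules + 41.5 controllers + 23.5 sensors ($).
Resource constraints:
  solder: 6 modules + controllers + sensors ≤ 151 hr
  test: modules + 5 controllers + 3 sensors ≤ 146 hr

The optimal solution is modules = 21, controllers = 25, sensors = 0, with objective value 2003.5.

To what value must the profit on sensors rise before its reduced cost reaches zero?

27.5

Check each constraint at x*: solder 151/151 (tight); test 146/146 (tight).
From A_Bᵀ y = c: 6·y_solder + 1·y_test = 46; 1·y_solder + 5·y_test = 41.5.
→ y_solder = 6.5 and y_test = 7.
sensors enters the basis when its profit ≥ yᵀa₃ = 6.5·1 + 7·3 = 27.5.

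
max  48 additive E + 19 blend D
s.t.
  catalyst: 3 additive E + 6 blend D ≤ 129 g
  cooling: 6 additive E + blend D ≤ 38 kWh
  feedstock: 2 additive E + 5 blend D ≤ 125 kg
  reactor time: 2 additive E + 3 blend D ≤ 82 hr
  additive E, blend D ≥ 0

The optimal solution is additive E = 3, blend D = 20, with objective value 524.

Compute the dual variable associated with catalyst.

2

Binding: catalyst and cooling. Non-binding: feedstock (19 unused), reactor time (16 unused).
Since feedstock, reactor time are not tight, their duals are 0.
The binding rows give the dual system: 3·y_catalyst + 6·y_cooling = 48 and 6·y_catalyst + 1·y_cooling = 19.
→ y_catalyst = 2 and y_cooling = 7.
Shadow price of catalyst = 2.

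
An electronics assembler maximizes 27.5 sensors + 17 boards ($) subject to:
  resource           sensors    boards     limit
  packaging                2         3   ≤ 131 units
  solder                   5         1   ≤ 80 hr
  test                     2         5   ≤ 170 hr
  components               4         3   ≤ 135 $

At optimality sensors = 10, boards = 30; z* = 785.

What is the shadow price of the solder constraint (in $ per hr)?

4.5

Check each constraint at x*: packaging 110/131 (slack 21); solder 80/80 (tight); test 170/170 (tight); components 130/135 (slack 5).
By complementary slackness, y = 0 for the non-binding constraints.
Dual feasibility on the basic columns requires 5·y_solder + 2·y_test = 27.5, 1·y_solder + 5·y_test = 17.
Solving: y_solder = 4.5, y_test = 2.5.
Shadow price of solder = 4.5.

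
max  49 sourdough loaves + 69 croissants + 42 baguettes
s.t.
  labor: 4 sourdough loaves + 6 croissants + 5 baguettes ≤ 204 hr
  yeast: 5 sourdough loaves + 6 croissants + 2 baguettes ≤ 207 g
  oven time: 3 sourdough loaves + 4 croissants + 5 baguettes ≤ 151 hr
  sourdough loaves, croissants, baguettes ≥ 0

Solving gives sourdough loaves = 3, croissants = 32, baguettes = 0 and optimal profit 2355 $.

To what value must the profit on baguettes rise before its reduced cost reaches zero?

At the optimum: labor uses 204 of 204 (binding); yeast uses 207 of 207 (binding); oven time uses 137 of 151 (slack = 14).
Slack constraints have shadow price 0 (complementary slackness).
From A_Bᵀ y = c: 4·y_labor + 5·y_yeast = 49; 6·y_labor + 6·y_yeast = 69.
This yields shadow prices y_labor = 8.5, y_yeast = 3.
baguettes enters the basis when its profit ≥ yᵀa₃ = 8.5·5 + 3·2 = 48.5.

48.5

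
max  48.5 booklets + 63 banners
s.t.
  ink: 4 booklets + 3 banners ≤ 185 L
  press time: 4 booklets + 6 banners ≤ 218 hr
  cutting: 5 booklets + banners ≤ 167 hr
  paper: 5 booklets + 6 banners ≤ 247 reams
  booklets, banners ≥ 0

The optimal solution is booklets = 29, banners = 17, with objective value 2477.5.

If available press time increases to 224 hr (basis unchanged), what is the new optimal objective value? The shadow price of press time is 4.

Δb = 6, so new z* = 2477.5 + (4)·(6) = 2477.5 + 24 = 2501.5.

2501.5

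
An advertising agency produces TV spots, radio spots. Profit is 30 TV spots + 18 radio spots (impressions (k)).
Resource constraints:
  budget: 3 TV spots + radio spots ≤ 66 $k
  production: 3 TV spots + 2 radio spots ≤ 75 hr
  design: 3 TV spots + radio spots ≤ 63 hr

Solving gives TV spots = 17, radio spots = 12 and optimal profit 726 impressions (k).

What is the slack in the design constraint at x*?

design used = 3·17 + 1·12 = 63; slack = 63 − 63 = 0.

0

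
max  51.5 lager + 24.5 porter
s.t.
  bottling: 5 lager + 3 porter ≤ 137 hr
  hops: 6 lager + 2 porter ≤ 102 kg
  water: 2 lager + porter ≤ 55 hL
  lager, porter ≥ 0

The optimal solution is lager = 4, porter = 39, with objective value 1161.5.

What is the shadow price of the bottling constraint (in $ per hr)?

Check each constraint at x*: bottling 137/137 (tight); hops 102/102 (tight); water 47/55 (slack 8).
By complementary slackness, y = 0 for the non-binding constraint.
Dual feasibility on the basic columns requires 5·y_bottling + 6·y_hops = 51.5, 3·y_bottling + 2·y_hops = 24.5.
Solving: y_bottling = 5.5, y_hops = 4.
Shadow price of bottling = 5.5.

5.5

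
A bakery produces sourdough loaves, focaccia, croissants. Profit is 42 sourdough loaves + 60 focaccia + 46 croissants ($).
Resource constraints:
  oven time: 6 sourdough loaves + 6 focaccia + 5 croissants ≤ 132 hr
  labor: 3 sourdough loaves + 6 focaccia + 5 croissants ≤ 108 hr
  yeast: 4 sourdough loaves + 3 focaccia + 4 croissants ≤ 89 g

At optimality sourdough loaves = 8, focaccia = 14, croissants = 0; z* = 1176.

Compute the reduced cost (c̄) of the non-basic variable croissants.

-4

Binding: oven time and labor. Non-binding: yeast (15 unused).
Since yeast is not tight, its dual is 0.
From A_Bᵀ y = c: 6·y_oven time + 3·y_labor = 42; 6·y_oven time + 6·y_labor = 60.
Solving: y_oven time = 4, y_labor = 6.
Reduced cost of croissants: c₃ − yᵀa₃ = 46 − (4·5 + 6·5) = 46 − 50 = -4.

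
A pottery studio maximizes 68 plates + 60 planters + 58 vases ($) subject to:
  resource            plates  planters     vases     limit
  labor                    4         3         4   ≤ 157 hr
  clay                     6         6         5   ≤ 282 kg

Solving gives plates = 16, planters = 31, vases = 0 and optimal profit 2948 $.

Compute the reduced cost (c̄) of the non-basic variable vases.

Both labor and clay are binding at x*.
The binding rows give the dual system: 4·y_labor + 6·y_clay = 68 and 3·y_labor + 6·y_clay = 60.
Solving: y_labor = 8, y_clay = 6.
Reduced cost of vases: c₃ − yᵀa₃ = 58 − (8·4 + 6·5) = 58 − 62 = -4.

-4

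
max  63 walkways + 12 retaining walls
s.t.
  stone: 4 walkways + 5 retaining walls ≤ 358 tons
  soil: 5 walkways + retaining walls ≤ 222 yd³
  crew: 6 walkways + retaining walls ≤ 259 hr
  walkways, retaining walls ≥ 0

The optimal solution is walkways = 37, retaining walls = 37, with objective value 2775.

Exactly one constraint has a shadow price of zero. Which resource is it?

stone

stone: 333/358 (slack 25)
soil: 222/222 (binding)
crew: 259/259 (binding)
By complementary slackness, a constraint with positive slack has shadow price 0 → stone.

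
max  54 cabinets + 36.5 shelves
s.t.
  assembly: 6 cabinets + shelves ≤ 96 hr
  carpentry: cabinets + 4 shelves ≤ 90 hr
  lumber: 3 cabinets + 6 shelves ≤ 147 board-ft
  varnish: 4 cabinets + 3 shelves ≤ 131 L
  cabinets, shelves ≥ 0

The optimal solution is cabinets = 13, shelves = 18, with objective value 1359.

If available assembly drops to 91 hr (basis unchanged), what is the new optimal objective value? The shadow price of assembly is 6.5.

Δb = -5, so new z* = 1359 + (6.5)·(-5) = 1359 − 32.5 = 1326.5.

1326.5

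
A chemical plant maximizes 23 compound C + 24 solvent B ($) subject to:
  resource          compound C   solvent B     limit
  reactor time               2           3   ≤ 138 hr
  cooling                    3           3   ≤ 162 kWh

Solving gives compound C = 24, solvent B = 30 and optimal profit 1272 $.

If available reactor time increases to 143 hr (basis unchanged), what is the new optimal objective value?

At the optimum: reactor time uses 138 of 138 (binding); cooling uses 162 of 162 (binding).
Dual feasibility on the basic columns requires 2·y_reactor time + 3·y_cooling = 23, 3·y_reactor time + 3·y_cooling = 24.
Solving: y_reactor time = 1, y_cooling = 7.
Δz = y_reactor time·Δb = 1 × (5) = 5, so new z* = 1272 + 5 = 1277.

1277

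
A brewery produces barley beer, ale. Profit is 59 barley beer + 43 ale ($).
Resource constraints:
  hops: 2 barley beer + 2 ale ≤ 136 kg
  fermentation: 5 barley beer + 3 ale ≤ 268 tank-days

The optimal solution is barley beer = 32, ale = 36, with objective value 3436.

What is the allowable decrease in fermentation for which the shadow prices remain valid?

Binding constraints: hops, fermentation. The basis is B = [[2,2],[5,3]] with det -4.
Per unit decrease in fermentation, x* moves by d = (-0.5, 0.5).
The basis stays optimal until barley beer reaches 0; allowable decrease = 64 tank-days.

64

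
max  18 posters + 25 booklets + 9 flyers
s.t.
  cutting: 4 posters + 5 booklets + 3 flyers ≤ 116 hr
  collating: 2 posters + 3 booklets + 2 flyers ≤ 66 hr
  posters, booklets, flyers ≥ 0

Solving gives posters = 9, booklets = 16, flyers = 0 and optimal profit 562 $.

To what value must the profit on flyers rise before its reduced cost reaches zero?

16

Check each constraint at x*: cutting 116/116 (tight); collating 66/66 (tight).
The binding rows give the dual system: 4·y_cutting + 2·y_collating = 18 and 5·y_cutting + 3·y_collating = 25.
→ y_cutting = 2 and y_collating = 5.
flyers enters the basis when its profit ≥ yᵀa₃ = 2·3 + 5·2 = 16.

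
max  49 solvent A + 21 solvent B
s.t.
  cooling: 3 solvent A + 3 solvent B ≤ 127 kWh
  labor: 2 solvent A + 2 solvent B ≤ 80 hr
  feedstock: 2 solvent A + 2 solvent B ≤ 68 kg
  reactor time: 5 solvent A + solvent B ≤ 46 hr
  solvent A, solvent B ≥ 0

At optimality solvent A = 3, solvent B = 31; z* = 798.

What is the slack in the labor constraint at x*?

12

labor used = 2·3 + 2·31 = 68; slack = 80 − 68 = 12.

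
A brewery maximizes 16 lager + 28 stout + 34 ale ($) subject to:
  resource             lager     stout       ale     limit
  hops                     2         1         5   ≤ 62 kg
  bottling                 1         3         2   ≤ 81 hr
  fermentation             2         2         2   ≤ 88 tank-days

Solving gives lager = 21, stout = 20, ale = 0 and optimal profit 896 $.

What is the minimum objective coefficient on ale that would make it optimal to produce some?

At the optimum: hops uses 62 of 62 (binding); bottling uses 81 of 81 (binding); fermentation uses 82 of 88 (slack = 6).
Since fermentation is not tight, its dual is 0.
Dual feasibility on the basic columns requires 2·y_hops + 1·y_bottling = 16, 1·y_hops + 3·y_bottling = 28.
→ y_hops = 4 and y_bottling = 8.
ale enters the basis when its profit ≥ yᵀa₃ = 4·5 + 8·2 = 36.

36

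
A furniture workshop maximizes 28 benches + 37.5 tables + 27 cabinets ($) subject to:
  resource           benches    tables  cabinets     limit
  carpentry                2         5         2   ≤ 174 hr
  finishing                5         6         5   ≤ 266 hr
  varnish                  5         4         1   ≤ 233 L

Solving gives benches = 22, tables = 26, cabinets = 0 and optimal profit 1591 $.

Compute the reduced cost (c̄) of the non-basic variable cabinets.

Binding: carpentry and finishing. Non-binding: varnish (19 unused).
Slack constraints have shadow price 0 (complementary slackness).
The binding rows give the dual system: 2·y_carpentry + 5·y_finishing = 28 and 5·y_carpentry + 6·y_finishing = 37.5.
→ y_carpentry = 1.5 and y_finishing = 5.
Reduced cost of cabinets: c₃ − yᵀa₃ = 27 − (1.5·2 + 5·5) = 27 − 28 = -1.

-1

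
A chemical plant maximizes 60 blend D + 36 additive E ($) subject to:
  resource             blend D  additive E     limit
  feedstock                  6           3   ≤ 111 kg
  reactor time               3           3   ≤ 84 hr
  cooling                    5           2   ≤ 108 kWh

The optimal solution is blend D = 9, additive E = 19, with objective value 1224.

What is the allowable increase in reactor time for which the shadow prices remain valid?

Binding constraints: feedstock, reactor time. The basis is B = [[6,3],[3,3]] with det 9.
Per unit increase in reactor time, x* moves by d = (-0.3333, 0.6667).
The basis stays optimal until blend D reaches 0; allowable increase = 27 hr.

27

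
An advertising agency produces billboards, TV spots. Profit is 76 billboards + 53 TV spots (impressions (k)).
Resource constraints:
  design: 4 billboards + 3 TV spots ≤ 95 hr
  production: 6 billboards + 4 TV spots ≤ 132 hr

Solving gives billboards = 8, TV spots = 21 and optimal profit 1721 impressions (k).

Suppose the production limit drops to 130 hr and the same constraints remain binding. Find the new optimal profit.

1705

Both design and production are binding at x*.
Dual feasibility on the basic columns requires 4·y_design + 6·y_production = 76, 3·y_design + 4·y_production = 53.
→ y_design = 7 and y_production = 8.
Δz = y_production·Δb = 8 × (-2) = -16, so new z* = 1721 − 16 = 1705.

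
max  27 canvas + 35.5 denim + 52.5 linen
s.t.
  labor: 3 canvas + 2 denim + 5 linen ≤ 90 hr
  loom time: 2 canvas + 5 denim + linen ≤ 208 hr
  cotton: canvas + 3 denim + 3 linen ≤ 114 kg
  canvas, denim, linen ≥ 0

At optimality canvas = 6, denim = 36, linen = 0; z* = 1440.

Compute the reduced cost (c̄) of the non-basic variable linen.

-2.5

Check each constraint at x*: labor 90/90 (tight); loom time 192/208 (slack 16); cotton 114/114 (tight).
Slack constraints have shadow price 0 (complementary slackness).
The binding rows give the dual system: 3·y_labor + 1·y_cotton = 27 and 2·y_labor + 3·y_cotton = 35.5.
→ y_labor = 6.5 and y_cotton = 7.5.
Reduced cost of linen: c₃ − yᵀa₃ = 52.5 − (6.5·5 + 7.5·3) = 52.5 − 55 = -2.5.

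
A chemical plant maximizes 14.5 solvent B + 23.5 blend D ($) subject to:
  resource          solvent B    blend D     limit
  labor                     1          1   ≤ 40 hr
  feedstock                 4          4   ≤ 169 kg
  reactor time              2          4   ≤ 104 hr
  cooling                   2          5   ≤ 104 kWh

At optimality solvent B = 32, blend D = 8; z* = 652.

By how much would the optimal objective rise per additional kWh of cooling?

3

At the optimum: labor uses 40 of 40 (binding); feedstock uses 160 of 169 (slack = 9); reactor time uses 96 of 104 (slack = 8); cooling uses 104 of 104 (binding).
Since feedstock, reactor time are not tight, their duals are 0.
From A_Bᵀ y = c: 1·y_labor + 2·y_cooling = 14.5; 1·y_labor + 5·y_cooling = 23.5.
→ y_labor = 8.5 and y_cooling = 3.
Shadow price of cooling = 3.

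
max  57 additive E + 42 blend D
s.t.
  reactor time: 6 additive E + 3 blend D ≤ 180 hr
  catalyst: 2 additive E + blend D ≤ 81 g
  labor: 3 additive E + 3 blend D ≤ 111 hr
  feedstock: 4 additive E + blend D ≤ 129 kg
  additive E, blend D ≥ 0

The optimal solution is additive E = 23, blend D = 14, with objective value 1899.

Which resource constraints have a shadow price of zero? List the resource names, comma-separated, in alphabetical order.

reactor time: 180/180 (binding)
catalyst: 60/81 (slack 21)
labor: 111/111 (binding)
feedstock: 106/129 (slack 23)
By complementary slackness, a constraint with positive slack has shadow price 0 → catalyst, feedstock.

catalyst, feedstock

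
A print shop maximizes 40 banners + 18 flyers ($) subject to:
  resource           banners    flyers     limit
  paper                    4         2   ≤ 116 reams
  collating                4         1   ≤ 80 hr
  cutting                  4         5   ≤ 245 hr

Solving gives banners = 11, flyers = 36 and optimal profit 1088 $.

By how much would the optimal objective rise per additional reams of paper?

Binding: paper and collating. Non-binding: cutting (21 unused).
By complementary slackness, y = 0 for the non-binding constraint.
The binding rows give the dual system: 4·y_paper + 4·y_collating = 40 and 2·y_paper + 1·y_collating = 18.
Solving: y_paper = 8, y_collating = 2.
Shadow price of paper = 8.

8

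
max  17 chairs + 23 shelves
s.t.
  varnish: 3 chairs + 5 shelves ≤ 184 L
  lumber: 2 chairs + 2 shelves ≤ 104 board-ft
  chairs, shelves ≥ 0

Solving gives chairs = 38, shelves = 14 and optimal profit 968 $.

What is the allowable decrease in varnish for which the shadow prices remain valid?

Binding constraints: varnish, lumber. The basis is B = [[3,5],[2,2]] with det -4.
Per unit decrease in varnish, x* moves by d = (0.5, -0.5).
The basis stays optimal until shelves reaches 0; allowable decrease = 28 L.

28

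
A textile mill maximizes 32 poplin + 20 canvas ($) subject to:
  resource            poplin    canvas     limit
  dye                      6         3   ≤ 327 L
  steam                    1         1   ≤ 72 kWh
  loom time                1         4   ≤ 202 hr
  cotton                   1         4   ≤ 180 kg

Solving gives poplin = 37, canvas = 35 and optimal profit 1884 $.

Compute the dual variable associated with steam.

Check each constraint at x*: dye 327/327 (tight); steam 72/72 (tight); loom time 177/202 (slack 25); cotton 177/180 (slack 3).
By complementary slackness, y = 0 for the non-binding constraints.
The binding rows give the dual system: 6·y_dye + 1·y_steam = 32 and 3·y_dye + 1·y_steam = 20.
→ y_dye = 4 and y_steam = 8.
Shadow price of steam = 8.

8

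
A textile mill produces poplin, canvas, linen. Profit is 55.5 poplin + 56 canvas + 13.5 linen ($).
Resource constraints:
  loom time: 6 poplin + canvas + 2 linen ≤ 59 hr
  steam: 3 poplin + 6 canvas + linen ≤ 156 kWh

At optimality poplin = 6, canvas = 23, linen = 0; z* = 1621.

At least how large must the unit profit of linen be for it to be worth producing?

18.5

Check each constraint at x*: loom time 59/59 (tight); steam 156/156 (tight).
Dual feasibility on the basic columns requires 6·y_loom time + 3·y_steam = 55.5, 1·y_loom time + 6·y_steam = 56.
This yields shadow prices y_loom time = 5, y_steam = 8.5.
linen enters the basis when its profit ≥ yᵀa₃ = 5·2 + 8.5·1 = 18.5.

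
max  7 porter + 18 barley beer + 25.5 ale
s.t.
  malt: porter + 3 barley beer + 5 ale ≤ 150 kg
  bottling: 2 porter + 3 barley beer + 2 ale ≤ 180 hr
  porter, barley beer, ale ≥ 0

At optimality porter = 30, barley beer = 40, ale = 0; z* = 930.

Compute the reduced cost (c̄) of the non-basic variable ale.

Check each constraint at x*: malt 150/150 (tight); bottling 180/180 (tight).
The binding rows give the dual system: 1·y_malt + 2·y_bottling = 7 and 3·y_malt + 3·y_bottling = 18.
This yields shadow prices y_malt = 5, y_bottling = 1.
Reduced cost of ale: c₃ − yᵀa₃ = 25.5 − (5·5 + 1·2) = 25.5 − 27 = -1.5.

-1.5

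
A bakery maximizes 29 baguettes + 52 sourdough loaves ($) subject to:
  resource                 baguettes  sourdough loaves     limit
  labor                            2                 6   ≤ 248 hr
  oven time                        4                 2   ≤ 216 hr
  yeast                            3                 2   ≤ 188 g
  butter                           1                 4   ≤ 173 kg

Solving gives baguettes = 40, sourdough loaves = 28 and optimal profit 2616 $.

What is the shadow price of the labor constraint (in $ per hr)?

At the optimum: labor uses 248 of 248 (binding); oven time uses 216 of 216 (binding); yeast uses 176 of 188 (slack = 12); butter uses 152 of 173 (slack = 21).
Slack constraints have shadow price 0 (complementary slackness).
The binding rows give the dual system: 2·y_labor + 4·y_oven time = 29 and 6·y_labor + 2·y_oven time = 52.
Solving: y_labor = 7.5, y_oven time = 3.5.
Shadow price of labor = 7.5.

7.5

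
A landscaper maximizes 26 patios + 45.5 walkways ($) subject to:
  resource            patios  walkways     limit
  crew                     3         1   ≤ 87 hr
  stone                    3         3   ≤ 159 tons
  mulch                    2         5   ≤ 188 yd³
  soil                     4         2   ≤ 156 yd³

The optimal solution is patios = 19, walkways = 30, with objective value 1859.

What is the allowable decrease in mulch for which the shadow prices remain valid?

Binding constraints: crew, mulch. The basis is B = [[3,1],[2,5]] with det 13.
Per unit decrease in mulch, x* moves by d = (0.0769, -0.2308).
The basis stays optimal until walkways reaches 0; allowable decrease = 130 yd³.

130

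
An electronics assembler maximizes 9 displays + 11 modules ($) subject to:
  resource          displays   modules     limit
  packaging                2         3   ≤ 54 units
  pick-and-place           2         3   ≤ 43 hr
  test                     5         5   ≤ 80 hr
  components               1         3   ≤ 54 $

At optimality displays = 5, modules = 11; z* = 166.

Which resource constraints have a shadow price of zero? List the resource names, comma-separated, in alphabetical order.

components, packaging

packaging: 43/54 (slack 11)
pick-and-place: 43/43 (binding)
test: 80/80 (binding)
components: 38/54 (slack 16)
By complementary slackness, a constraint with positive slack has shadow price 0 → components, packaging.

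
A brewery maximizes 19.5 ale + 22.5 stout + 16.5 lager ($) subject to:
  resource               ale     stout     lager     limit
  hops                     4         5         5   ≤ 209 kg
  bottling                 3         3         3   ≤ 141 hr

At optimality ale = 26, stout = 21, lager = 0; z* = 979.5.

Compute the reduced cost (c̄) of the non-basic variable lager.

Both hops and bottling are binding at x*.
Dual feasibility on the basic columns requires 4·y_hops + 3·y_bottling = 19.5, 5·y_hops + 3·y_bottling = 22.5.
→ y_hops = 3 and y_bottling = 2.5.
Reduced cost of lager: c₃ − yᵀa₃ = 16.5 − (3·5 + 2.5·3) = 16.5 − 22.5 = -6.

-6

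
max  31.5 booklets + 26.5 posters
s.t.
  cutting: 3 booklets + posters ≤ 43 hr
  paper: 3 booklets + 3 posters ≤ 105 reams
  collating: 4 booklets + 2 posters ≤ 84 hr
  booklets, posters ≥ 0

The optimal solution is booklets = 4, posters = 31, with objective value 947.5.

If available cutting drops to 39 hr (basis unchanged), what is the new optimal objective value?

Check each constraint at x*: cutting 43/43 (tight); paper 105/105 (tight); collating 78/84 (slack 6).
By complementary slackness, y = 0 for the non-binding constraint.
From A_Bᵀ y = c: 3·y_cutting + 3·y_paper = 31.5; 1·y_cutting + 3·y_paper = 26.5.
Solving: y_cutting = 2.5, y_paper = 8.
Δz = y_cutting·Δb = 2.5 × (-4) = -10, so new z* = 947.5 − 10 = 937.5.

937.5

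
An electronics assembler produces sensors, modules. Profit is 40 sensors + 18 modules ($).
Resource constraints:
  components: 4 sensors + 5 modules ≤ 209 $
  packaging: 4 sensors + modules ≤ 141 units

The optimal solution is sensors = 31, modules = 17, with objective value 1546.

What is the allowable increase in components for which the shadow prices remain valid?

496

Binding constraints: components, packaging. The basis is B = [[4,5],[4,1]] with det -16.
Per unit increase in components, x* moves by d = (-0.0625, 0.25).
The basis stays optimal until sensors reaches 0; allowable increase = 496 $.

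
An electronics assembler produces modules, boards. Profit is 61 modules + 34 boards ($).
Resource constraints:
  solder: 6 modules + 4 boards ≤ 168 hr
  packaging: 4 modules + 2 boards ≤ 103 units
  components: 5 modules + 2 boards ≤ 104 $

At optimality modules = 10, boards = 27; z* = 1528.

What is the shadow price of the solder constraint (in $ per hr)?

6

Binding: solder and components. Non-binding: packaging (9 unused).
By complementary slackness, y = 0 for the non-binding constraint.
Dual feasibility on the basic columns requires 6·y_solder + 5·y_components = 61, 4·y_solder + 2·y_components = 34.
→ y_solder = 6 and y_components = 5.
Shadow price of solder = 6.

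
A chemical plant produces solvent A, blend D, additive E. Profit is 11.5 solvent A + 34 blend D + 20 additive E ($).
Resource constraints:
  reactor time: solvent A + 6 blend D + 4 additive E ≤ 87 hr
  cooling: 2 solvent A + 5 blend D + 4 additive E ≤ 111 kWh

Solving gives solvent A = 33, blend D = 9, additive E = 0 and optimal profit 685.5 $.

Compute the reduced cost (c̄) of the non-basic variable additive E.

-6

At the optimum: reactor time uses 87 of 87 (binding); cooling uses 111 of 111 (binding).
Dual feasibility on the basic columns requires 1·y_reactor time + 2·y_cooling = 11.5, 6·y_reactor time + 5·y_cooling = 34.
This yields shadow prices y_reactor time = 1.5, y_cooling = 5.
Reduced cost of additive E: c₃ − yᵀa₃ = 20 − (1.5·4 + 5·4) = 20 − 26 = -6.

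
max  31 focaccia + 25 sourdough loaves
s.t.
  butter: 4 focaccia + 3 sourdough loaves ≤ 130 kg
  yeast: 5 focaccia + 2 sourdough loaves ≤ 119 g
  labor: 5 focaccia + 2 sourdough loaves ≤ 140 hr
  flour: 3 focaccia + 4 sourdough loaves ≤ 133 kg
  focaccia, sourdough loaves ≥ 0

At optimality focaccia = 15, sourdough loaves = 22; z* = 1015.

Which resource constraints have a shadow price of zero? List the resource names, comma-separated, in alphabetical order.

butter: 126/130 (slack 4)
yeast: 119/119 (binding)
labor: 119/140 (slack 21)
flour: 133/133 (binding)
By complementary slackness, a constraint with positive slack has shadow price 0 → butter, labor.

butter, labor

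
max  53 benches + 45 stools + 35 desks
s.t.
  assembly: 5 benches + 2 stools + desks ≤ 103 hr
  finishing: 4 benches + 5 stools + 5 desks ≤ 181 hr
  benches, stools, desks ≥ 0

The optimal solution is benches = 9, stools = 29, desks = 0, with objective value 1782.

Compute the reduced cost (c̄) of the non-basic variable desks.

-5

At the optimum: assembly uses 103 of 103 (binding); finishing uses 181 of 181 (binding).
The binding rows give the dual system: 5·y_assembly + 4·y_finishing = 53 and 2·y_assembly + 5·y_finishing = 45.
Solving: y_assembly = 5, y_finishing = 7.
Reduced cost of desks: c₃ − yᵀa₃ = 35 − (5·1 + 7·5) = 35 − 40 = -5.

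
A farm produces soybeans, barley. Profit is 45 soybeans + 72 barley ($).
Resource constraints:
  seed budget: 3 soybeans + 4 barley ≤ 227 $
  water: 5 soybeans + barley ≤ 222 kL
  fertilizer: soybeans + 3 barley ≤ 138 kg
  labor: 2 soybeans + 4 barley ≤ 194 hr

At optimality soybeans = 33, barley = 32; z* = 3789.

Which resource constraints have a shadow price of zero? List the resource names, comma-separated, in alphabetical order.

fertilizer, water

seed budget: 227/227 (binding)
water: 197/222 (slack 25)
fertilizer: 129/138 (slack 9)
labor: 194/194 (binding)
By complementary slackness, a constraint with positive slack has shadow price 0 → fertilizer, water.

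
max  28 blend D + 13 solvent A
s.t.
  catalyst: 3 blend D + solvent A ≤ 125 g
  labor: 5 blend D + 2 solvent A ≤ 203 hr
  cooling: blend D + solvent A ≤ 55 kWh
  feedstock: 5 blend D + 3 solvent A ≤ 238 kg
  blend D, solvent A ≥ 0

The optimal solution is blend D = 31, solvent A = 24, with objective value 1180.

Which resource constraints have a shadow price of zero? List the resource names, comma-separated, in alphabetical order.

catalyst, feedstock

catalyst: 117/125 (slack 8)
labor: 203/203 (binding)
cooling: 55/55 (binding)
feedstock: 227/238 (slack 11)
By complementary slackness, a constraint with positive slack has shadow price 0 → catalyst, feedstock.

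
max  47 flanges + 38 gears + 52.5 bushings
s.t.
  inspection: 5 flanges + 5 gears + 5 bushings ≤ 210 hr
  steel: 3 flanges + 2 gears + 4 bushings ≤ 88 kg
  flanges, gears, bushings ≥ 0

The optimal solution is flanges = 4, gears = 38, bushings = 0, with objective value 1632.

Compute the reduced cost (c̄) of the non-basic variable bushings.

-3.5

At the optimum: inspection uses 210 of 210 (binding); steel uses 88 of 88 (binding).
The binding rows give the dual system: 5·y_inspection + 3·y_steel = 47 and 5·y_inspection + 2·y_steel = 38.
This yields shadow prices y_inspection = 4, y_steel = 9.
Reduced cost of bushings: c₃ − yᵀa₃ = 52.5 − (4·5 + 9·4) = 52.5 − 56 = -3.5.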